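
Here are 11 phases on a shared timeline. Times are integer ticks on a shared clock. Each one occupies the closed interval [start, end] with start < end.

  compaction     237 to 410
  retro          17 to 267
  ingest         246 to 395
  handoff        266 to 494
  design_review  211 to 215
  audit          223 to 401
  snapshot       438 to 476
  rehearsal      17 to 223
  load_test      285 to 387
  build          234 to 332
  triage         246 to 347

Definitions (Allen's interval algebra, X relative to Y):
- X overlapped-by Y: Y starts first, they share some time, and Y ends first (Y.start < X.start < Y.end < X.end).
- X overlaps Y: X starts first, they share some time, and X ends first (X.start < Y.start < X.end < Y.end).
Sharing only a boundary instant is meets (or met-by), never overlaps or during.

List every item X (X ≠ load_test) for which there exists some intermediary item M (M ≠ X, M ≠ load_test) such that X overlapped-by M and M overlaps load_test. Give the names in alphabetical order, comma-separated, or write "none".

Target load_test = [285, 387].
Intermediaries M with M overlaps load_test: build, triage.
Via build — items with X overlapped-by build: compaction, handoff, ingest, triage.
Via triage — items with X overlapped-by triage: handoff.
Union: compaction, handoff, ingest, triage.

compaction, handoff, ingest, triage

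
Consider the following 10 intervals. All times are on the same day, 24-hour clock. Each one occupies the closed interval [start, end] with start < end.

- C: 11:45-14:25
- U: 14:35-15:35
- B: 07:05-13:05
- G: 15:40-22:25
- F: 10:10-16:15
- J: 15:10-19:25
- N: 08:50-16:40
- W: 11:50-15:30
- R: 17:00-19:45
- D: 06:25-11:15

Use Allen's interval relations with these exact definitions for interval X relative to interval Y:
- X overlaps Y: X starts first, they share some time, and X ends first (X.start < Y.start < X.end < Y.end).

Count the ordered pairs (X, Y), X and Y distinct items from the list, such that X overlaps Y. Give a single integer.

17

Checking all 90 ordered pairs for relation 'overlaps'; matching pairs in alphabetical order:
(B, C): B overlaps C ✓
(B, F): B overlaps F ✓
(B, N): B overlaps N ✓
(B, W): B overlaps W ✓
(C, W): C overlaps W ✓
(D, B): D overlaps B ✓
(D, F): D overlaps F ✓
(D, N): D overlaps N ✓
(F, G): F overlaps G ✓
(F, J): F overlaps J ✓
(J, G): J overlaps G ✓
(J, R): J overlaps R ✓
(N, G): N overlaps G ✓
(N, J): N overlaps J ✓
(U, J): U overlaps J ✓
(W, J): W overlaps J ✓
(W, U): W overlaps U ✓
Count: 17.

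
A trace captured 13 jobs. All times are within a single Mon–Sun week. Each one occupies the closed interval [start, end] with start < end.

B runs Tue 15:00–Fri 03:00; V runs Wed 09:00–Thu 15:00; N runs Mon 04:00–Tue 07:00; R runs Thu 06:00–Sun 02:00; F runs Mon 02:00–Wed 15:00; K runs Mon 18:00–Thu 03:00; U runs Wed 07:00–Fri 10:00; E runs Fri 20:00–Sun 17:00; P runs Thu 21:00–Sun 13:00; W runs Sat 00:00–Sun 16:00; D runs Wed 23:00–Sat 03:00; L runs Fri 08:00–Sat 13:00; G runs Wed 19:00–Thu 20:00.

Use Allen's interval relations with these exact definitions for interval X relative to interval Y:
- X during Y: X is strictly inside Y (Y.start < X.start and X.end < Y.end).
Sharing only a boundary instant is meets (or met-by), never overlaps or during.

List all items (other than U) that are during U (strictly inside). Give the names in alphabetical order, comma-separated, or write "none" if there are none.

G, V

Target U = [Wed 07:00, Fri 10:00].
B [Tue 15:00, Fri 03:00] → overlaps → no.
D [Wed 23:00, Sat 03:00] → overlapped-by → no.
E [Fri 20:00, Sun 17:00] → after → no.
F [Mon 02:00, Wed 15:00] → overlaps → no.
G [Wed 19:00, Thu 20:00] → during → yes.
K [Mon 18:00, Thu 03:00] → overlaps → no.
L [Fri 08:00, Sat 13:00] → overlapped-by → no.
N [Mon 04:00, Tue 07:00] → before → no.
P [Thu 21:00, Sun 13:00] → overlapped-by → no.
R [Thu 06:00, Sun 02:00] → overlapped-by → no.
V [Wed 09:00, Thu 15:00] → during → yes.
W [Sat 00:00, Sun 16:00] → after → no.
Result: G, V.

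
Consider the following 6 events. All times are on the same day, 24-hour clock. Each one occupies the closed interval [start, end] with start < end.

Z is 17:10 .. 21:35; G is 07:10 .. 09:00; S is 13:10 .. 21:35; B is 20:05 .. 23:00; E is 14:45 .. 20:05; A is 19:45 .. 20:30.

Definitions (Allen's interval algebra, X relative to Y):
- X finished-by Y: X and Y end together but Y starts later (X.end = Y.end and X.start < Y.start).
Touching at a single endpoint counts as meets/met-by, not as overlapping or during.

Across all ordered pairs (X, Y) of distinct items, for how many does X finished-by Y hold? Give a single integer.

1

Checking all 30 ordered pairs for relation 'finished-by'; matching pairs in alphabetical order:
(S, Z): S finished-by Z ✓
Count: 1.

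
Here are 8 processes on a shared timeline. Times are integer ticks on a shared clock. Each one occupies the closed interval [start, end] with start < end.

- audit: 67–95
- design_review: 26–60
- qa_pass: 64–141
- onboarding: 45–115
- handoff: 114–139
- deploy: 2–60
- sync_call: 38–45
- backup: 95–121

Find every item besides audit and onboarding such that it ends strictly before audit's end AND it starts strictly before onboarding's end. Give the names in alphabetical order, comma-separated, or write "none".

Conditions: its end is strictly before audit's end (X.end < 95) AND its start is strictly before onboarding's end (X.start < 115).
backup: end 121 < 95? ✗; start 95 < 115? ✓ → no.
deploy: end 60 < 95? ✓; start 2 < 115? ✓ → yes.
design_review: end 60 < 95? ✓; start 26 < 115? ✓ → yes.
handoff: end 139 < 95? ✗; start 114 < 115? ✓ → no.
qa_pass: end 141 < 95? ✗; start 64 < 115? ✓ → no.
sync_call: end 45 < 95? ✓; start 38 < 115? ✓ → yes.
Result: deploy, design_review, sync_call.

deploy, design_review, sync_call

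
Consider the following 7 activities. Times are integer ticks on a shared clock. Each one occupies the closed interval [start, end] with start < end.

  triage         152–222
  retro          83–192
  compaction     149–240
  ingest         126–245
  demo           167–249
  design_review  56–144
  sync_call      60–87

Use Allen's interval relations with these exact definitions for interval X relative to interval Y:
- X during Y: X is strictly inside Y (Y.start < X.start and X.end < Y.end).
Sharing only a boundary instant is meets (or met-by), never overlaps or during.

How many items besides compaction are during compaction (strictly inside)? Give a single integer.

Target compaction = [149, 240].
demo [167, 249] → overlapped-by → no.
design_review [56, 144] → before → no.
ingest [126, 245] → contains → no.
retro [83, 192] → overlaps → no.
sync_call [60, 87] → before → no.
triage [152, 222] → during → counts.
Total: 1.

1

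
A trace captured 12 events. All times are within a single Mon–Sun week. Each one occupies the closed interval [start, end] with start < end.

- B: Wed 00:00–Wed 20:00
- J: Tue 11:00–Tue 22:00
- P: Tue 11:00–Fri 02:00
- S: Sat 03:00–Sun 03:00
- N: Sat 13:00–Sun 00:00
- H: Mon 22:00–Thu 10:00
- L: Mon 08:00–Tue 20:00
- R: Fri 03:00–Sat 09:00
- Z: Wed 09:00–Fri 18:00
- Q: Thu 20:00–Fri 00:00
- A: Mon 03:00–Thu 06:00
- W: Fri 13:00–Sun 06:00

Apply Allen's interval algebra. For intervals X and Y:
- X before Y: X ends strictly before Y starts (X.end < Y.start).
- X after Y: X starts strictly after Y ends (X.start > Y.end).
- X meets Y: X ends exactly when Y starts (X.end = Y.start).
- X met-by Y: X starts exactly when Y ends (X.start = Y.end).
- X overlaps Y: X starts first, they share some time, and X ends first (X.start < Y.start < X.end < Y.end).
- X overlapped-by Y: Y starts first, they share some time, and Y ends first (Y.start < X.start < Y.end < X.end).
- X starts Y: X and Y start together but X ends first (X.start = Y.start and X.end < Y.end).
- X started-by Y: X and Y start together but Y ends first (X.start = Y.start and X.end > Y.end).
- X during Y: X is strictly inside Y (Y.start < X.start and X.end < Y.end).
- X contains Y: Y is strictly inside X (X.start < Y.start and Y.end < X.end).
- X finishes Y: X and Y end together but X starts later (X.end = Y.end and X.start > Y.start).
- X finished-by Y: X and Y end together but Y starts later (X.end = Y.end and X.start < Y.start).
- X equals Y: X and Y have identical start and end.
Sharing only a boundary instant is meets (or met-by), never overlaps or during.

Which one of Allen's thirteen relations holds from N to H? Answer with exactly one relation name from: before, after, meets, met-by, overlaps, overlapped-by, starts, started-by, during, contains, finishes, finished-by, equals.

N = [Sat 13:00, Sun 00:00]; H = [Mon 22:00, Thu 10:00].
Compare endpoints: N.start > H.start, N.start > H.end, N.end > H.start, N.end > H.end.
That pattern is 'after'.

after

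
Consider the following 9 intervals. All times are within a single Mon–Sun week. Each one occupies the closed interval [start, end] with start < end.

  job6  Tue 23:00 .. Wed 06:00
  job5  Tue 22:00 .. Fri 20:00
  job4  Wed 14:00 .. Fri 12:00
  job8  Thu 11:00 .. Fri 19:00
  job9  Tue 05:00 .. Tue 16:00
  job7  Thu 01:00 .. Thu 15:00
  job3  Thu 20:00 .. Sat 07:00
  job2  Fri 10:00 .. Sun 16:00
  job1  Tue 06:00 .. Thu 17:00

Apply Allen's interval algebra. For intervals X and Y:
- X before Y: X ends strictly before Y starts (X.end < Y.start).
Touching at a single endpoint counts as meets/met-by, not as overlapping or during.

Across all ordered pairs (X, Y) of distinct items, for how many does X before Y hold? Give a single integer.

16

Checking all 72 ordered pairs for relation 'before'; matching pairs in alphabetical order:
(job1, job2): job1 before job2 ✓
(job1, job3): job1 before job3 ✓
(job6, job2): job6 before job2 ✓
(job6, job3): job6 before job3 ✓
(job6, job4): job6 before job4 ✓
(job6, job7): job6 before job7 ✓
(job6, job8): job6 before job8 ✓
(job7, job2): job7 before job2 ✓
(job7, job3): job7 before job3 ✓
(job9, job2): job9 before job2 ✓
(job9, job3): job9 before job3 ✓
(job9, job4): job9 before job4 ✓
(job9, job5): job9 before job5 ✓
(job9, job6): job9 before job6 ✓
(job9, job7): job9 before job7 ✓
(job9, job8): job9 before job8 ✓
Count: 16.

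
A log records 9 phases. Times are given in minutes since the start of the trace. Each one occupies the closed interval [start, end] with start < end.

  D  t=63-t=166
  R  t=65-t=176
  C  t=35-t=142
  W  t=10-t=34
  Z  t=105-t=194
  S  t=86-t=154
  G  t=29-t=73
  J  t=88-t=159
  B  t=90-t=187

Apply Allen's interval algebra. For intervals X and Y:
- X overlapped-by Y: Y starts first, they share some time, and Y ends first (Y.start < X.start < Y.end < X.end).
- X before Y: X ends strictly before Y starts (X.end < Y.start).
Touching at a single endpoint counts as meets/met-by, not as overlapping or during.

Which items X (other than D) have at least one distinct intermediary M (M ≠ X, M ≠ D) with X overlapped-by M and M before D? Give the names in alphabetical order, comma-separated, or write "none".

G

Target D = [t=63, t=166].
Intermediaries M with M before D: W.
Via W — items with X overlapped-by W: G.
Union: G.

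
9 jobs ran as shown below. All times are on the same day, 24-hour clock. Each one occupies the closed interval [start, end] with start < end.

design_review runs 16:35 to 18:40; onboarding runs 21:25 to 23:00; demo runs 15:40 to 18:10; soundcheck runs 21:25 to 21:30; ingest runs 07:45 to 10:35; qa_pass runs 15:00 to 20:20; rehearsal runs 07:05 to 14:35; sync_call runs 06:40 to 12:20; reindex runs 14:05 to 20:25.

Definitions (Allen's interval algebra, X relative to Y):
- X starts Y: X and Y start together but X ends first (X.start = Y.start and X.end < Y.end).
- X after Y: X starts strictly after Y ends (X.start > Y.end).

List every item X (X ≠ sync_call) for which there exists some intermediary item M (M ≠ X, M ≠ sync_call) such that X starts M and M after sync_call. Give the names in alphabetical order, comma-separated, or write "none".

Target sync_call = [06:40, 12:20].
Intermediaries M with M after sync_call: demo, design_review, onboarding, qa_pass, reindex, soundcheck.
Via demo — items with X starts demo: none.
Via design_review — items with X starts design_review: none.
Via onboarding — items with X starts onboarding: soundcheck.
Via qa_pass — items with X starts qa_pass: none.
Via reindex — items with X starts reindex: none.
Via soundcheck — items with X starts soundcheck: none.
Union: soundcheck.

soundcheck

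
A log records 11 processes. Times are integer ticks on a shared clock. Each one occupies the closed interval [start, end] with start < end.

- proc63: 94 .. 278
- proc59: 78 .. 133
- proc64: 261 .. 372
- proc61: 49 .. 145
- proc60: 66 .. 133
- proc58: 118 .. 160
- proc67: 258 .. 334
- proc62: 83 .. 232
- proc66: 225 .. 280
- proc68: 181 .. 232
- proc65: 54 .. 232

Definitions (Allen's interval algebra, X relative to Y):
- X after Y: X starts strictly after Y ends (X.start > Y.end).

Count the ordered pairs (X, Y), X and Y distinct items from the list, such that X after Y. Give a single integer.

22

Checking all 110 ordered pairs for relation 'after'; matching pairs in alphabetical order:
(proc64, proc58): proc64 after proc58 ✓
(proc64, proc59): proc64 after proc59 ✓
(proc64, proc60): proc64 after proc60 ✓
(proc64, proc61): proc64 after proc61 ✓
(proc64, proc62): proc64 after proc62 ✓
(proc64, proc65): proc64 after proc65 ✓
(proc64, proc68): proc64 after proc68 ✓
(proc66, proc58): proc66 after proc58 ✓
(proc66, proc59): proc66 after proc59 ✓
(proc66, proc60): proc66 after proc60 ✓
(proc66, proc61): proc66 after proc61 ✓
(proc67, proc58): proc67 after proc58 ✓
(proc67, proc59): proc67 after proc59 ✓
(proc67, proc60): proc67 after proc60 ✓
(proc67, proc61): proc67 after proc61 ✓
(proc67, proc62): proc67 after proc62 ✓
(proc67, proc65): proc67 after proc65 ✓
(proc67, proc68): proc67 after proc68 ✓
(proc68, proc58): proc68 after proc58 ✓
(proc68, proc59): proc68 after proc59 ✓
(proc68, proc60): proc68 after proc60 ✓
(proc68, proc61): proc68 after proc61 ✓
Count: 22.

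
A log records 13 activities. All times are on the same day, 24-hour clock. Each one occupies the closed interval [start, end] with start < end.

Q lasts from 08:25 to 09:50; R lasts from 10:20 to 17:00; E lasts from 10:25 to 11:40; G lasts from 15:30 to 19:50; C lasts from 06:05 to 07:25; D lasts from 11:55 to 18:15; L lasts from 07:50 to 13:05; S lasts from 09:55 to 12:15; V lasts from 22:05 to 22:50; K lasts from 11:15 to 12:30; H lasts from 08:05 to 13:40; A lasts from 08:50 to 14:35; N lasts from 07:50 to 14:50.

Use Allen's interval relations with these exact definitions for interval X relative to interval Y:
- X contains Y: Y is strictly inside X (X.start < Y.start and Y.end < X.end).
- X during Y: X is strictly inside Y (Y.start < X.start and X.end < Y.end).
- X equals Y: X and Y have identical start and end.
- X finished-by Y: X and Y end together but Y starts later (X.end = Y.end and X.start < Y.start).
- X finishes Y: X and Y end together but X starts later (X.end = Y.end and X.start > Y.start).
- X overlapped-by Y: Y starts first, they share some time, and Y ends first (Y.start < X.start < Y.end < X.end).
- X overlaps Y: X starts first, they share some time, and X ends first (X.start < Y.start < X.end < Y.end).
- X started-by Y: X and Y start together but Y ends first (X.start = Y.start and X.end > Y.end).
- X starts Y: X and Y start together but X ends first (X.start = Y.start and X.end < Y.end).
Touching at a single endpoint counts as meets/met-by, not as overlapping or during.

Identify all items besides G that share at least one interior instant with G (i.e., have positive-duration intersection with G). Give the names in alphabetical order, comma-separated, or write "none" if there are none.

D, R

Target G = [15:30, 19:50].
A [08:50, 14:35] → before → no.
C [06:05, 07:25] → before → no.
D [11:55, 18:15] → overlaps → yes.
E [10:25, 11:40] → before → no.
H [08:05, 13:40] → before → no.
K [11:15, 12:30] → before → no.
L [07:50, 13:05] → before → no.
N [07:50, 14:50] → before → no.
Q [08:25, 09:50] → before → no.
R [10:20, 17:00] → overlaps → yes.
S [09:55, 12:15] → before → no.
V [22:05, 22:50] → after → no.
Result: D, R.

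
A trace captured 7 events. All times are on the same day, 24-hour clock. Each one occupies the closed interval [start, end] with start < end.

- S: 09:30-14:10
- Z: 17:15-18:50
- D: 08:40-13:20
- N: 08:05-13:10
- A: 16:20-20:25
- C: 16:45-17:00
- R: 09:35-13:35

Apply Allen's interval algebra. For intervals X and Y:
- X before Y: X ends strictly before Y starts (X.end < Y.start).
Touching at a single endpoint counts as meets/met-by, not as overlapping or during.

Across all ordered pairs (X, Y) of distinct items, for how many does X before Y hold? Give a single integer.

13

Checking all 42 ordered pairs for relation 'before'; matching pairs in alphabetical order:
(C, Z): C before Z ✓
(D, A): D before A ✓
(D, C): D before C ✓
(D, Z): D before Z ✓
(N, A): N before A ✓
(N, C): N before C ✓
(N, Z): N before Z ✓
(R, A): R before A ✓
(R, C): R before C ✓
(R, Z): R before Z ✓
(S, A): S before A ✓
(S, C): S before C ✓
(S, Z): S before Z ✓
Count: 13.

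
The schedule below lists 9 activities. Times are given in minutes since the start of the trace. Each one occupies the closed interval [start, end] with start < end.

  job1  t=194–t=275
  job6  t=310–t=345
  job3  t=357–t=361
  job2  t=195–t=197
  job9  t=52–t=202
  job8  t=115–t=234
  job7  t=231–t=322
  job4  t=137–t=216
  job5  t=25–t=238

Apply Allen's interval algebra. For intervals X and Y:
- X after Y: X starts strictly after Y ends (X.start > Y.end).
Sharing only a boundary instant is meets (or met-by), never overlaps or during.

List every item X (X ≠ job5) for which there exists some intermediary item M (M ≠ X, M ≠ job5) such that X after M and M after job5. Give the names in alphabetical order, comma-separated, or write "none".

job3

Target job5 = [t=25, t=238].
Intermediaries M with M after job5: job3, job6.
Via job3 — items with X after job3: none.
Via job6 — items with X after job6: job3.
Union: job3.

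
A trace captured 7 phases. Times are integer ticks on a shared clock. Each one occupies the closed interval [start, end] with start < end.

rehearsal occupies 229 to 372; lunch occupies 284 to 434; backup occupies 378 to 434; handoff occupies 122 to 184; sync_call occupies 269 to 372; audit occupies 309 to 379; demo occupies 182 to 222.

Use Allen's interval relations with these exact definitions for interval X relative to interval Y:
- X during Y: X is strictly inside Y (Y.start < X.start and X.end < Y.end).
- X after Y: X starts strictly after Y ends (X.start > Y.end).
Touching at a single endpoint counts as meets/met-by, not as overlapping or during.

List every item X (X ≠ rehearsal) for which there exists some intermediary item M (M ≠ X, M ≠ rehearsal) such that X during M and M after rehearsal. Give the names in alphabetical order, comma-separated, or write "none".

Target rehearsal = [229, 372].
Intermediaries M with M after rehearsal: backup.
Via backup — items with X during backup: none.
Union: none.

none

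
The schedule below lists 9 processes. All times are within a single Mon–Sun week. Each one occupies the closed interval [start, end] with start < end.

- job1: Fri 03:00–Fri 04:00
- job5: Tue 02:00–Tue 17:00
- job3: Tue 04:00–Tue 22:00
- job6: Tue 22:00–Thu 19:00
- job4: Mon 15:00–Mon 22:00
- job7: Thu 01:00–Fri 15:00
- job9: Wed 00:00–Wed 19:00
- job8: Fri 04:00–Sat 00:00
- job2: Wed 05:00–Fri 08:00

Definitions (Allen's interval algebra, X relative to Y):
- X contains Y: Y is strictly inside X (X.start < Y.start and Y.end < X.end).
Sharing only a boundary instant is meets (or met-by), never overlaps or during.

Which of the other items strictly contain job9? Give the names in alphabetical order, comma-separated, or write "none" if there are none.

Target job9 = [Wed 00:00, Wed 19:00].
job1 [Fri 03:00, Fri 04:00] → after → no.
job2 [Wed 05:00, Fri 08:00] → overlapped-by → no.
job3 [Tue 04:00, Tue 22:00] → before → no.
job4 [Mon 15:00, Mon 22:00] → before → no.
job5 [Tue 02:00, Tue 17:00] → before → no.
job6 [Tue 22:00, Thu 19:00] → contains → yes.
job7 [Thu 01:00, Fri 15:00] → after → no.
job8 [Fri 04:00, Sat 00:00] → after → no.
Result: job6.

job6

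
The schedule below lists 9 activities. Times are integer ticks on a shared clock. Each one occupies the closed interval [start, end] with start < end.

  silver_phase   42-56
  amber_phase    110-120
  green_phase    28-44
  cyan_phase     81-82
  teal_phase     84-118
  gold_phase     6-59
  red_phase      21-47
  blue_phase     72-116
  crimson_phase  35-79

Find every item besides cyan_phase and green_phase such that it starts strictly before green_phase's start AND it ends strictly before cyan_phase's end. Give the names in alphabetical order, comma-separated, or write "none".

gold_phase, red_phase

Conditions: its start is strictly before green_phase's start (X.start < 28) AND its end is strictly before cyan_phase's end (X.end < 82).
amber_phase: start 110 < 28? ✗; end 120 < 82? ✗ → no.
blue_phase: start 72 < 28? ✗; end 116 < 82? ✗ → no.
crimson_phase: start 35 < 28? ✗; end 79 < 82? ✓ → no.
gold_phase: start 6 < 28? ✓; end 59 < 82? ✓ → yes.
red_phase: start 21 < 28? ✓; end 47 < 82? ✓ → yes.
silver_phase: start 42 < 28? ✗; end 56 < 82? ✓ → no.
teal_phase: start 84 < 28? ✗; end 118 < 82? ✗ → no.
Result: gold_phase, red_phase.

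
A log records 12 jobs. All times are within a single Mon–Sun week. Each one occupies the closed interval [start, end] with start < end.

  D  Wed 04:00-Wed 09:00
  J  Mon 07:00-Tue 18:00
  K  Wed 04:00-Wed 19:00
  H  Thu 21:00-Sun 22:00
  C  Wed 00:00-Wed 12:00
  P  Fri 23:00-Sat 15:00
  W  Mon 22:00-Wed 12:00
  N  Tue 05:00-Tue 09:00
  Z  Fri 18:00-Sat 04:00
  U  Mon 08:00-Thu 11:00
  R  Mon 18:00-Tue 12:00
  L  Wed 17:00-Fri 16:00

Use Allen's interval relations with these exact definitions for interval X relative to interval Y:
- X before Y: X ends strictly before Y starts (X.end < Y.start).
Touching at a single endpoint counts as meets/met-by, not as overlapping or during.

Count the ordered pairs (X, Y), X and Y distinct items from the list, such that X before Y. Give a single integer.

Checking all 132 ordered pairs for relation 'before'; matching pairs in alphabetical order:
(C, H): C before H ✓
(C, L): C before L ✓
(C, P): C before P ✓
(C, Z): C before Z ✓
(D, H): D before H ✓
(D, L): D before L ✓
(D, P): D before P ✓
(D, Z): D before Z ✓
(J, C): J before C ✓
(J, D): J before D ✓
(J, H): J before H ✓
(J, K): J before K ✓
(J, L): J before L ✓
(J, P): J before P ✓
(J, Z): J before Z ✓
(K, H): K before H ✓
(K, P): K before P ✓
(K, Z): K before Z ✓
(L, P): L before P ✓
(L, Z): L before Z ✓
(N, C): N before C ✓
(N, D): N before D ✓
(N, H): N before H ✓
(N, K): N before K ✓
... plus 17 further pairs not listed.
Count: 41.

41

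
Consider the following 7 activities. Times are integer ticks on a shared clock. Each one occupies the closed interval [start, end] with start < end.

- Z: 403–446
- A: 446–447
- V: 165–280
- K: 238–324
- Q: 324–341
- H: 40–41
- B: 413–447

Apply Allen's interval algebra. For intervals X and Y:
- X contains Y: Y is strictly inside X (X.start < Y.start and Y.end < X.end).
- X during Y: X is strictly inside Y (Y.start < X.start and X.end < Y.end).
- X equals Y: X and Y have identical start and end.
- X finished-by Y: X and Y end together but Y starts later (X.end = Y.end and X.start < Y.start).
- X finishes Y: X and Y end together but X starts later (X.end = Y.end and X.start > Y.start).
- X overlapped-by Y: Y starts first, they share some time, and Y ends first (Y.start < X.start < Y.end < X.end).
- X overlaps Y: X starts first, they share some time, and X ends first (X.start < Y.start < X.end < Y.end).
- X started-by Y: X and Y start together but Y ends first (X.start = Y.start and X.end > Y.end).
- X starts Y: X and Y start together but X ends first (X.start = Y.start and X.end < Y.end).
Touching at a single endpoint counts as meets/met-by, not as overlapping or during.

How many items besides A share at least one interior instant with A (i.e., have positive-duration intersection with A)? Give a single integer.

Target A = [446, 447].
B [413, 447] → finished-by → counts.
H [40, 41] → before → no.
K [238, 324] → before → no.
Q [324, 341] → before → no.
V [165, 280] → before → no.
Z [403, 446] → meets → no.
Total: 1.

1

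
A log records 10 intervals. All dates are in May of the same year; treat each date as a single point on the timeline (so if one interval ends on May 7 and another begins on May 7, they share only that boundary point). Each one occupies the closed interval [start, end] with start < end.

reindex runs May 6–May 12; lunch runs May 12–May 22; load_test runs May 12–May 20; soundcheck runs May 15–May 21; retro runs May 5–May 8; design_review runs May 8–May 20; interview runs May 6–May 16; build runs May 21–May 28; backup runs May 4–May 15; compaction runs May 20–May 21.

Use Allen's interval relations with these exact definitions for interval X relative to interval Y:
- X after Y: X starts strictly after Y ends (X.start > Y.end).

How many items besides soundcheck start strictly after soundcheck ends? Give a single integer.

0

Target soundcheck = [May 15, May 21].
backup [May 4, May 15] → meets → no.
build [May 21, May 28] → met-by → no.
compaction [May 20, May 21] → finishes → no.
design_review [May 8, May 20] → overlaps → no.
interview [May 6, May 16] → overlaps → no.
load_test [May 12, May 20] → overlaps → no.
lunch [May 12, May 22] → contains → no.
reindex [May 6, May 12] → before → no.
retro [May 5, May 8] → before → no.
Total: 0.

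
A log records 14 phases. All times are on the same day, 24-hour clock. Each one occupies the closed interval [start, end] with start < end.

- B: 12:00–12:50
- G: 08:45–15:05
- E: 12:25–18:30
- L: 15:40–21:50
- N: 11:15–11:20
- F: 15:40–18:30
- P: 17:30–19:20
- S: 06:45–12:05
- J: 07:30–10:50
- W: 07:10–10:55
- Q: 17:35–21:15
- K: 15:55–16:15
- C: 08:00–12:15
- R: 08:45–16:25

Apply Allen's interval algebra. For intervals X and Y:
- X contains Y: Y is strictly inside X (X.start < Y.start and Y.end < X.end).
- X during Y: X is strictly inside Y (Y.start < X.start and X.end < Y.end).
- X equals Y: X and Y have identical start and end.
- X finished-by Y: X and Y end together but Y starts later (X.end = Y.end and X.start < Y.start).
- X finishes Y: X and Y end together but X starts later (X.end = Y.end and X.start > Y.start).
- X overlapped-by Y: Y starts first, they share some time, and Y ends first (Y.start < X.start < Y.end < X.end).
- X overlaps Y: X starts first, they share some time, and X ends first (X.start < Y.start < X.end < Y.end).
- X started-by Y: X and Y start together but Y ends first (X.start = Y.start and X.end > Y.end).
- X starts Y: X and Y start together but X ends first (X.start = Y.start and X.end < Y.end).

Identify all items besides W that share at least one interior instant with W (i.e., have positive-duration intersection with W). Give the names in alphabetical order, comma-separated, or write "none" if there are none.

Target W = [07:10, 10:55].
B [12:00, 12:50] → after → no.
C [08:00, 12:15] → overlapped-by → yes.
E [12:25, 18:30] → after → no.
F [15:40, 18:30] → after → no.
G [08:45, 15:05] → overlapped-by → yes.
J [07:30, 10:50] → during → yes.
K [15:55, 16:15] → after → no.
L [15:40, 21:50] → after → no.
N [11:15, 11:20] → after → no.
P [17:30, 19:20] → after → no.
Q [17:35, 21:15] → after → no.
R [08:45, 16:25] → overlapped-by → yes.
S [06:45, 12:05] → contains → yes.
Result: C, G, J, R, S.

C, G, J, R, S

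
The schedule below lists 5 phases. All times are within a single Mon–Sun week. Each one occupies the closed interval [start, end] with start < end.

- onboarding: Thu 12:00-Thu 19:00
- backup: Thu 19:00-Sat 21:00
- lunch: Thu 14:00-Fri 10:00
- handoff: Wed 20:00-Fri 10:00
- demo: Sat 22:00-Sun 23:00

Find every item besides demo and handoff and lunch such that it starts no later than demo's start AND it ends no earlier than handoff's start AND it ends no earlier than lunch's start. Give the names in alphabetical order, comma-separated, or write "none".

backup, onboarding

Conditions: its start is no later than demo's start (X.start <= Sat 22:00) AND its end is no earlier than handoff's start (X.end >= Wed 20:00) AND its end is no earlier than lunch's start (X.end >= Thu 14:00).
backup: start Thu 19:00 <= Sat 22:00? ✓; end Sat 21:00 >= Wed 20:00? ✓; end Sat 21:00 >= Thu 14:00? ✓ → yes.
onboarding: start Thu 12:00 <= Sat 22:00? ✓; end Thu 19:00 >= Wed 20:00? ✓; end Thu 19:00 >= Thu 14:00? ✓ → yes.
Result: backup, onboarding.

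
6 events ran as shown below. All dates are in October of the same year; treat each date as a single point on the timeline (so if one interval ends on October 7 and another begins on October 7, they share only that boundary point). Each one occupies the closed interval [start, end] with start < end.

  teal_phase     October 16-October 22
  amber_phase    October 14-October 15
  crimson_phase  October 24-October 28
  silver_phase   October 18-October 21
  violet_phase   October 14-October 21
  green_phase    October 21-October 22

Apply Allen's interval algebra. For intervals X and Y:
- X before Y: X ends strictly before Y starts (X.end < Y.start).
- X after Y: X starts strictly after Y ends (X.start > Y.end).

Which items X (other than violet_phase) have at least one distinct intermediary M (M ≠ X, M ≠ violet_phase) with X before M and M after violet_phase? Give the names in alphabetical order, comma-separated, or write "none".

Target violet_phase = [October 14, October 21].
Intermediaries M with M after violet_phase: crimson_phase.
Via crimson_phase — items with X before crimson_phase: amber_phase, green_phase, silver_phase, teal_phase.
Union: amber_phase, green_phase, silver_phase, teal_phase.

amber_phase, green_phase, silver_phase, teal_phase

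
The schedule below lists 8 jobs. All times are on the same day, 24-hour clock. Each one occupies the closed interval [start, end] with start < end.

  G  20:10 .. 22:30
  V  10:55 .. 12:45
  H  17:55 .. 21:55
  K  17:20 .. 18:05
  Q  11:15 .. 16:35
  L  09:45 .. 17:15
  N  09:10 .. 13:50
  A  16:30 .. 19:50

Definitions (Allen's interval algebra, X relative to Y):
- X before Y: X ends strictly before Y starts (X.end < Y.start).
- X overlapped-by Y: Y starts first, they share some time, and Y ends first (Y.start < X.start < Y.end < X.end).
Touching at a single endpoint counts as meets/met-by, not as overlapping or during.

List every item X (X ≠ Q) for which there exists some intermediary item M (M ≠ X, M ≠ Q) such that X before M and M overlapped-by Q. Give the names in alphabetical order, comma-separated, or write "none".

N, V

Target Q = [11:15, 16:35].
Intermediaries M with M overlapped-by Q: A.
Via A — items with X before A: N, V.
Union: N, V.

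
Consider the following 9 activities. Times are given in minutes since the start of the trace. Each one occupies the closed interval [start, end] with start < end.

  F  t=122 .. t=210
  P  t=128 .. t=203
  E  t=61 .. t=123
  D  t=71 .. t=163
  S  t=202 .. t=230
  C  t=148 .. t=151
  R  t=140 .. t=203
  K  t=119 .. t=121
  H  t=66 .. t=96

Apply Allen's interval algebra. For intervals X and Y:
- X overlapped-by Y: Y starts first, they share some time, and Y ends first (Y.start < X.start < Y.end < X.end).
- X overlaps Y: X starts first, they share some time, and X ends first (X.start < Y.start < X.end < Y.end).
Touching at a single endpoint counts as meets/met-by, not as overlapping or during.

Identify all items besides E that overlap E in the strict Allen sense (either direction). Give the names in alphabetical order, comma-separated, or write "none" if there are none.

D, F

Target E = [t=61, t=123].
C [t=148, t=151] → after → no.
D [t=71, t=163] → overlapped-by → yes.
F [t=122, t=210] → overlapped-by → yes.
H [t=66, t=96] → during → no.
K [t=119, t=121] → during → no.
P [t=128, t=203] → after → no.
R [t=140, t=203] → after → no.
S [t=202, t=230] → after → no.
Result: D, F.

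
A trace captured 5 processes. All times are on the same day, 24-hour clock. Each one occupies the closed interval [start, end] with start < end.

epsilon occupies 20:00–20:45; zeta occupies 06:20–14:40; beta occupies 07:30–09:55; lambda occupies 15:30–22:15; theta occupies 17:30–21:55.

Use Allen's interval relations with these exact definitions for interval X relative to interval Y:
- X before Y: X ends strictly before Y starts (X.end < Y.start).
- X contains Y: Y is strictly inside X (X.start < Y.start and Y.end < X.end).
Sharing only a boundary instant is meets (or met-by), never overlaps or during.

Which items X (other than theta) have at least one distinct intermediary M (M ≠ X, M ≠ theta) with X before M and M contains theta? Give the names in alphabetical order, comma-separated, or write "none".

Target theta = [17:30, 21:55].
Intermediaries M with M contains theta: lambda.
Via lambda — items with X before lambda: beta, zeta.
Union: beta, zeta.

beta, zeta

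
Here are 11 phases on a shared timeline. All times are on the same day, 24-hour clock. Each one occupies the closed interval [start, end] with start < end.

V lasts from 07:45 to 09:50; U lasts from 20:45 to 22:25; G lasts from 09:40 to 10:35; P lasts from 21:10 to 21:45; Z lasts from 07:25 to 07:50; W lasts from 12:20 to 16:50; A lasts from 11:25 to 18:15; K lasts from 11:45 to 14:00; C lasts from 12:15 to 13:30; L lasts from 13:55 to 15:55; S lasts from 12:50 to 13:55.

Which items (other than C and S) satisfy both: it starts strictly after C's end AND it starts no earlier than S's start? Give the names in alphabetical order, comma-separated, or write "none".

L, P, U

Conditions: its start is strictly after C's end (X.start > 13:30) AND its start is no earlier than S's start (X.start >= 12:50).
A: start 11:25 > 13:30? ✗; start 11:25 >= 12:50? ✗ → no.
G: start 09:40 > 13:30? ✗; start 09:40 >= 12:50? ✗ → no.
K: start 11:45 > 13:30? ✗; start 11:45 >= 12:50? ✗ → no.
L: start 13:55 > 13:30? ✓; start 13:55 >= 12:50? ✓ → yes.
P: start 21:10 > 13:30? ✓; start 21:10 >= 12:50? ✓ → yes.
U: start 20:45 > 13:30? ✓; start 20:45 >= 12:50? ✓ → yes.
V: start 07:45 > 13:30? ✗; start 07:45 >= 12:50? ✗ → no.
W: start 12:20 > 13:30? ✗; start 12:20 >= 12:50? ✗ → no.
Z: start 07:25 > 13:30? ✗; start 07:25 >= 12:50? ✗ → no.
Result: L, P, U.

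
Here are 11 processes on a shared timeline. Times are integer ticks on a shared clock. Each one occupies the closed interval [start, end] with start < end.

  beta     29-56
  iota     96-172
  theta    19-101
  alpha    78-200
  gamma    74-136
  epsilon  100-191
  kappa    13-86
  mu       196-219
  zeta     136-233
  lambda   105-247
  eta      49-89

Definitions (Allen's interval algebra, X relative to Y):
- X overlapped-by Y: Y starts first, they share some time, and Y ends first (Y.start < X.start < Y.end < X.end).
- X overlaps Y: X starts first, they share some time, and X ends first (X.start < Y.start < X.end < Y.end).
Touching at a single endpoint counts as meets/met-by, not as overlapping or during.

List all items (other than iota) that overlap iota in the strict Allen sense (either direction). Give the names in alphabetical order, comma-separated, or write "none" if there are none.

Target iota = [96, 172].
alpha [78, 200] → contains → no.
beta [29, 56] → before → no.
epsilon [100, 191] → overlapped-by → yes.
eta [49, 89] → before → no.
gamma [74, 136] → overlaps → yes.
kappa [13, 86] → before → no.
lambda [105, 247] → overlapped-by → yes.
mu [196, 219] → after → no.
theta [19, 101] → overlaps → yes.
zeta [136, 233] → overlapped-by → yes.
Result: epsilon, gamma, lambda, theta, zeta.

epsilon, gamma, lambda, theta, zeta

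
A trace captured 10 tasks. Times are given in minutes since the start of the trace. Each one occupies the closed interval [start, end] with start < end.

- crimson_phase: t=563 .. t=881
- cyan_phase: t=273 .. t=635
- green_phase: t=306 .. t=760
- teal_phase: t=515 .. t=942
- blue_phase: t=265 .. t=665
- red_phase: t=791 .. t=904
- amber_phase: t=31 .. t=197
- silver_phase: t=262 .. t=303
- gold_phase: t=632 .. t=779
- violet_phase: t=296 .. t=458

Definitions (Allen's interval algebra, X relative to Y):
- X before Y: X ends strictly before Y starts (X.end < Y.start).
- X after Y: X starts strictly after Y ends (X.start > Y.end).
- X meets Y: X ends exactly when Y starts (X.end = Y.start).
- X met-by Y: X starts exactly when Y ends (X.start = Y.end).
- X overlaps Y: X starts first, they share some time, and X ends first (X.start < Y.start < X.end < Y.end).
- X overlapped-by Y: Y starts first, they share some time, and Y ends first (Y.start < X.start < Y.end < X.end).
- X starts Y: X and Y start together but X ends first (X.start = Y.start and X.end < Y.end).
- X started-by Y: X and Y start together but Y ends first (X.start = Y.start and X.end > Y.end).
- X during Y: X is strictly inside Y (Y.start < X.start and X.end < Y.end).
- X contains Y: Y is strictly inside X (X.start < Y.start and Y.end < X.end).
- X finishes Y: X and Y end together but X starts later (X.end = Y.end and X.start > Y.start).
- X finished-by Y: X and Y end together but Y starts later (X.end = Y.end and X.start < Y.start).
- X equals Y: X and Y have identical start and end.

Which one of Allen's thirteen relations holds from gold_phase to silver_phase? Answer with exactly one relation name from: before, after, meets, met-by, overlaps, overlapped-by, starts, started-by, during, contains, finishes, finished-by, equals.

after

gold_phase = [t=632, t=779]; silver_phase = [t=262, t=303].
Compare endpoints: gold_phase.start > silver_phase.start, gold_phase.start > silver_phase.end, gold_phase.end > silver_phase.start, gold_phase.end > silver_phase.end.
That pattern is 'after'.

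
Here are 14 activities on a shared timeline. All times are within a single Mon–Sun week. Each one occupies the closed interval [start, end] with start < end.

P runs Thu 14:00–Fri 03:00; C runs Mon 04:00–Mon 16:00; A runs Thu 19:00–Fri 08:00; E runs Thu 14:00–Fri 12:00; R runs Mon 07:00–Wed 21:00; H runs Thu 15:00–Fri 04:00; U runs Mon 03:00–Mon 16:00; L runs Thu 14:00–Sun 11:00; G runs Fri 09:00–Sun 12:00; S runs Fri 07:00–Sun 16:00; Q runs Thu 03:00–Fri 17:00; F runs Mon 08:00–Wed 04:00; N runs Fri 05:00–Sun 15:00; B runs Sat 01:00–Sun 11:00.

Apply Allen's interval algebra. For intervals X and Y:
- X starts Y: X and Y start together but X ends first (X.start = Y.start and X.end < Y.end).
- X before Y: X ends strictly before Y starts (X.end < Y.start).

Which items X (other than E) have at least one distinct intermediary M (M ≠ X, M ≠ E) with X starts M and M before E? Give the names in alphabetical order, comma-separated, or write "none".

none

Target E = [Thu 14:00, Fri 12:00].
Intermediaries M with M before E: C, F, R, U.
Via C — items with X starts C: none.
Via F — items with X starts F: none.
Via R — items with X starts R: none.
Via U — items with X starts U: none.
Union: none.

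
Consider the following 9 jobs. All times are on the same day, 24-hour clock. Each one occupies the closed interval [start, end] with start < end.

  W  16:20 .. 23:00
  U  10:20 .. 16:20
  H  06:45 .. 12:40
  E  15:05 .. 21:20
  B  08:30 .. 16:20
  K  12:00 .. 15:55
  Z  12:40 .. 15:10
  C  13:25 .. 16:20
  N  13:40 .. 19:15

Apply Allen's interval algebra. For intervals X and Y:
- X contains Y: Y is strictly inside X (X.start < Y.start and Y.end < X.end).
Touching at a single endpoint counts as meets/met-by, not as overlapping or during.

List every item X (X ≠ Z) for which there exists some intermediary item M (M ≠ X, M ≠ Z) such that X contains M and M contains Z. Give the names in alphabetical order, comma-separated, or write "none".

Target Z = [12:40, 15:10].
Intermediaries M with M contains Z: B, K, U.
Via B — items with X contains B: none.
Via K — items with X contains K: B, U.
Via U — items with X contains U: none.
Union: B, U.

B, U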